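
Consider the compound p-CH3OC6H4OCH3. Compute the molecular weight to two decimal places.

Atom tally by fragment:
  benzene ring core → C:6 H:6
  (− 2 ring H displaced by substituents)
  + OCH3 → C:1 H:3 O:1
  + OCH3 → C:1 H:3 O:1
Element totals:
  C: 8
  H: 10
  O: 2
Molecular formula: C8H10O2.
  M = 8(12.011) + 10(1.008) + 2(15.999)
    = 96.088 + 10.080 + 31.998 = 138.166

138.17 g/mol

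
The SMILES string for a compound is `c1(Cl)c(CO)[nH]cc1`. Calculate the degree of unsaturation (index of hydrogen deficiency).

3

Atom tally by fragment:
  pyrrole ring core → C:4 H:5 N:1
  (− 2 ring H displaced by substituents)
  + Cl → Cl:1
  + CH2OH → C:1 H:3 O:1
Element totals:
  C: 5
  H: 6
  Cl: 1
  N: 1
  O: 1
Molecular formula: C5H6ClNO.
DoU = (2C + 2 + N − H − X) / 2 = (2·5 + 2 + 1 − 6 − 1) / 2 = 3.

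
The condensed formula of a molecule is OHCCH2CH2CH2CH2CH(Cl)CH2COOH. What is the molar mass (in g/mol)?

192.64 g/mol

Element totals:
  C: 8
  H: 13
  Cl: 1
  O: 3
Molecular formula: C8H13ClO3.
  M = 8(12.011) + 13(1.008) + 35.45 + 3(15.999)
    = 96.088 + 13.104 + 35.450 + 47.997 = 192.639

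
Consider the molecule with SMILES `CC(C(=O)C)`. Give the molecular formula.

C4H8O

Atom tally by fragment:
  CH3 → C:1 H:3
  CH2COCH3 → C:3 H:5 O:1
Element totals:
  C: 4
  H: 8
  O: 1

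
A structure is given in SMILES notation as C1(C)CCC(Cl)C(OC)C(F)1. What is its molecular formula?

C8H14ClFO

Atom tally by fragment:
  cyclohexane ring core → C:6 H:12
  (− 4 ring H displaced by substituents)
  + CH3 → C:1 H:3
  + Cl → Cl:1
  + OCH3 → C:1 H:3 O:1
  + F → F:1
Element totals:
  C: 8
  H: 14
  Cl: 1
  F: 1
  O: 1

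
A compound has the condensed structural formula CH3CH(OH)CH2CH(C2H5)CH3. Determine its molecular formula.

Element totals:
  C: 7
  H: 16
  O: 1

C7H16O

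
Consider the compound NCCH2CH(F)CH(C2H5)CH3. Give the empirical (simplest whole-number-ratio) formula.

Atom tally by fragment:
  NCCH2 → C:2 H:2 N:1
  CH(F) → C:1 H:1 F:1
  CH(C2H5) → C:3 H:6
  CH3 → C:1 H:3
Element totals:
  C: 7
  H: 12
  F: 1
  N: 1
Molecular formula: C7H12FN.
gcd of subscripts (7, 1, 12, 1) = 1, so the empirical formula equals the molecular formula.

C7H12FN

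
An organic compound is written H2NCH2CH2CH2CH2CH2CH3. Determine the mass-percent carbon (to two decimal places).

71.22%

Atom tally by fragment:
  H2NCH2 → C:1 H:4 N:1
  CH2 → C:1 H:2
  CH2 → C:1 H:2
  CH2 → C:1 H:2
  CH2 → C:1 H:2
  CH3 → C:1 H:3
Element totals:
  C: 6
  H: 15
  N: 1
Molecular formula: C6H15N.
Molar mass = 101.193 g/mol.
Mass from C: 6 × 12.011 = 72.066 g/mol.
%C = 72.066 / 101.193 × 100 = 71.22%.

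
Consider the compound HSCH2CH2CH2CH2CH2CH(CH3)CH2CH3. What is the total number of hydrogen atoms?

20

Atom tally by fragment:
  HSCH2 → C:1 H:3 S:1
  CH2 → C:1 H:2
  CH2 → C:1 H:2
  CH2 → C:1 H:2
  CH2 → C:1 H:2
  CH(CH3) → C:2 H:4
  CH2 → C:1 H:2
  CH3 → C:1 H:3
Element totals:
  C: 9
  H: 20
  S: 1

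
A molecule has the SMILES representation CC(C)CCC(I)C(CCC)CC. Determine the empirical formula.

Atom tally by fragment:
  CH3 → C:1 H:3
  CH(CH3) → C:2 H:4
  CH2 → C:1 H:2
  CH2 → C:1 H:2
  CH(I) → C:1 H:1 I:1
  CH(CH2CH2CH3) → C:4 H:8
  CH2 → C:1 H:2
  CH3 → C:1 H:3
Element totals:
  C: 12
  H: 25
  I: 1
Molecular formula: C12H25I.
gcd of subscripts (12, 25, 1) = 1, so the empirical formula equals the molecular formula.

C12H25I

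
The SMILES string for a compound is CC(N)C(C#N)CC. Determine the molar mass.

Atom tally by fragment:
  CH3 → C:1 H:3
  CH(NH2) → C:1 H:3 N:1
  CH(CN) → C:2 H:1 N:1
  CH2 → C:1 H:2
  CH3 → C:1 H:3
Element totals:
  C: 6
  H: 12
  N: 2
Molecular formula: C6H12N2.
  M = 6(12.011) + 12(1.008) + 2(14.007)
    = 72.066 + 12.096 + 28.014 = 112.176

112.18 g/mol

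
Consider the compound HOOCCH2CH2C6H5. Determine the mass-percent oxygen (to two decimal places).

21.31%

Atom tally by fragment:
  HOOCCH2 → C:2 H:3 O:2
  CH2C6H5 → C:7 H:7
Element totals:
  C: 9
  H: 10
  O: 2
Molecular formula: C9H10O2.
Molar mass = 150.177 g/mol.
Mass from O: 2 × 15.999 = 31.998 g/mol.
%O = 31.998 / 150.177 × 100 = 21.31%.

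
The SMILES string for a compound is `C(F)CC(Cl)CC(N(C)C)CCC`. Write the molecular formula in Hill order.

C10H21ClFN

Atom tally by fragment:
  FCH2 → C:1 H:2 F:1
  CH2 → C:1 H:2
  CH(Cl) → C:1 H:1 Cl:1
  CH2 → C:1 H:2
  CH(N(CH3)2) → C:3 H:7 N:1
  CH2 → C:1 H:2
  CH2 → C:1 H:2
  CH3 → C:1 H:3
Element totals:
  C: 10
  H: 21
  Cl: 1
  F: 1
  N: 1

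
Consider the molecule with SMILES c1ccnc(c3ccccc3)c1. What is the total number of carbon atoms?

11

Atom tally by fragment:
  pyridine ring core → C:5 H:5 N:1
  (− 1 ring H displaced by substituents)
  + C6H5 → C:6 H:5
Element totals:
  C: 11
  H: 9
  N: 1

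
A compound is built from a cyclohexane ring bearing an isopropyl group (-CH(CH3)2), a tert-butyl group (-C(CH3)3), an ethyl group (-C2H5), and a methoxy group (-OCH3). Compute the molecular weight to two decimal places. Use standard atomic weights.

240.43 g/mol

Atom tally by fragment:
  cyclohexane ring core → C:6 H:12
  (− 4 ring H displaced by substituents)
  + CH(CH3)2 → C:3 H:7
  + C(CH3)3 → C:4 H:9
  + C2H5 → C:2 H:5
  + OCH3 → C:1 H:3 O:1
Element totals:
  C: 16
  H: 32
  O: 1
Molecular formula: C16H32O.
  M = 16(12.011) + 32(1.008) + 15.999
    = 192.176 + 32.256 + 15.999 = 240.431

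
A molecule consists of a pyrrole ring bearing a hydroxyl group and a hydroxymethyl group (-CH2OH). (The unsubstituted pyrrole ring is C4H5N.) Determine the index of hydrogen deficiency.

Atom tally by fragment:
  pyrrole ring core → C:4 H:5 N:1
  (− 2 ring H displaced by substituents)
  + OH → O:1 H:1
  + CH2OH → C:1 H:3 O:1
Element totals:
  C: 5
  H: 7
  N: 1
  O: 2
Molecular formula: C5H7NO2.
DoU = (2C + 2 + N − H − X) / 2 = (2·5 + 2 + 1 − 7 − 0) / 2 = 3.

3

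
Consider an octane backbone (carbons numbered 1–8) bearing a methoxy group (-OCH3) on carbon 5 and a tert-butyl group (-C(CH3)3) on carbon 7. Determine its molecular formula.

Atom tally by fragment:
  CH3 → C:1 H:3
  CH2 → C:1 H:2
  CH2 → C:1 H:2
  CH2 → C:1 H:2
  CH(OCH3) → C:2 H:4 O:1
  CH2 → C:1 H:2
  CH(C(CH3)3) → C:5 H:10
  CH3 → C:1 H:3
Element totals:
  C: 13
  H: 28
  O: 1

C13H28O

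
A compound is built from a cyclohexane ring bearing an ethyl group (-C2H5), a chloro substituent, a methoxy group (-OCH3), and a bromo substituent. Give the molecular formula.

C9H16BrClO

Atom tally by fragment:
  cyclohexane ring core → C:6 H:12
  (− 4 ring H displaced by substituents)
  + C2H5 → C:2 H:5
  + Cl → Cl:1
  + OCH3 → C:1 H:3 O:1
  + Br → Br:1
Element totals:
  C: 9
  H: 16
  Br: 1
  Cl: 1
  O: 1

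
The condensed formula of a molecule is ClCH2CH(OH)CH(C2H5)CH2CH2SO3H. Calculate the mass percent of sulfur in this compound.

13.90%

Atom tally by fragment:
  ClCH2 → C:1 H:2 Cl:1
  CH(OH) → C:1 H:2 O:1
  CH(C2H5) → C:3 H:6
  CH2 → C:1 H:2
  CH2SO3H → C:1 H:3 S:1 O:3
Element totals:
  C: 7
  H: 15
  Cl: 1
  O: 4
  S: 1
Molecular formula: C7H15ClO4S.
Molar mass = 230.703 g/mol.
Mass from S: 1 × 32.06 = 32.060 g/mol.
%S = 32.060 / 230.703 × 100 = 13.90%.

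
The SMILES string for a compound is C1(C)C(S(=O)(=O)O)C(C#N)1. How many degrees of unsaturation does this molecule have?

Atom tally by fragment:
  cyclopropane ring core → C:3 H:6
  (− 3 ring H displaced by substituents)
  + CH3 → C:1 H:3
  + SO3H → S:1 O:3 H:1
  + CN → C:1 N:1
Element totals:
  C: 5
  H: 7
  N: 1
  O: 3
  S: 1
Molecular formula: C5H7NO3S.
DoU = (2C + 2 + N − H − X) / 2 = (2·5 + 2 + 1 − 7 − 0) / 2 = 3.

3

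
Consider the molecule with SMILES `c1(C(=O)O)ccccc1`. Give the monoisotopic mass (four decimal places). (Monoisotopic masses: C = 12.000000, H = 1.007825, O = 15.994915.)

Atom tally by fragment:
  benzene ring core → C:6 H:6
  (− 1 ring H displaced by substituents)
  + COOH → C:1 H:1 O:2
Element totals:
  C: 7
  H: 6
  O: 2
Molecular formula: C7H6O2.
  M = 7(12.0) + 6(1.007825) + 2(15.994915)
    = 84.000000 + 6.046950 + 31.989830 = 122.036780

122.0368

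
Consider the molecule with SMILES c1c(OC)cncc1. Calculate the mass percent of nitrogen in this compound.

Atom tally by fragment:
  pyridine ring core → C:5 H:5 N:1
  (− 1 ring H displaced by substituents)
  + OCH3 → C:1 H:3 O:1
Element totals:
  C: 6
  H: 7
  N: 1
  O: 1
Molecular formula: C6H7NO.
Molar mass = 109.128 g/mol.
Mass from N: 1 × 14.007 = 14.007 g/mol.
%N = 14.007 / 109.128 × 100 = 12.84%.

12.84%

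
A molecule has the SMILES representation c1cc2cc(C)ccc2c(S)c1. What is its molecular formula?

C11H10S

Atom tally by fragment:
  naphthalene ring system core → C:10 H:8
  (− 2 ring H displaced by substituents)
  + CH3 → C:1 H:3
  + SH → S:1 H:1
Element totals:
  C: 11
  H: 10
  S: 1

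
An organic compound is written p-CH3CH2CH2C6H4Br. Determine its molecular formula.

C9H11Br

Atom tally by fragment:
  benzene ring core → C:6 H:6
  (− 2 ring H displaced by substituents)
  + CH2CH2CH3 → C:3 H:7
  + Br → Br:1
Element totals:
  C: 9
  H: 11
  Br: 1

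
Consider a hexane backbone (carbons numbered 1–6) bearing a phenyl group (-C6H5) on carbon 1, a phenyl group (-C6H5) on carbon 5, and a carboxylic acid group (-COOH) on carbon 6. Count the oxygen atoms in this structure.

2

Atom tally by fragment:
  C6H5CH2 → C:7 H:7
  CH2 → C:1 H:2
  CH2 → C:1 H:2
  CH2 → C:1 H:2
  CH(C6H5) → C:7 H:6
  CH2COOH → C:2 H:3 O:2
Element totals:
  C: 19
  H: 22
  O: 2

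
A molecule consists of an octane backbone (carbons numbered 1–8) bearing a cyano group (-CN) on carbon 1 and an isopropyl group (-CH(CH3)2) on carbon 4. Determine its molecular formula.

Atom tally by fragment:
  NCCH2 → C:2 H:2 N:1
  CH2 → C:1 H:2
  CH2 → C:1 H:2
  CH(CH(CH3)2) → C:4 H:8
  CH2 → C:1 H:2
  CH2 → C:1 H:2
  CH2 → C:1 H:2
  CH3 → C:1 H:3
Element totals:
  C: 12
  H: 23
  N: 1

C12H23N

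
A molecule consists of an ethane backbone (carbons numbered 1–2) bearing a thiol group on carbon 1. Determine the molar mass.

62.13 g/mol

Atom tally by fragment:
  HSCH2 → C:1 H:3 S:1
  CH3 → C:1 H:3
Element totals:
  C: 2
  H: 6
  S: 1
Molecular formula: C2H6S.
  M = 2(12.011) + 6(1.008) + 32.06
    = 24.022 + 6.048 + 32.060 = 62.130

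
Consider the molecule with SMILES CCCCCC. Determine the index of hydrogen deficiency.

0

Atom tally by fragment:
  CH3 → C:1 H:3
  CH2 → C:1 H:2
  CH2 → C:1 H:2
  CH2 → C:1 H:2
  CH2 → C:1 H:2
  CH3 → C:1 H:3
Element totals:
  C: 6
  H: 14
Molecular formula: C6H14.
DoU = (2C + 2 + N − H − X) / 2 = (2·6 + 2 + 0 − 14 − 0) / 2 = 0.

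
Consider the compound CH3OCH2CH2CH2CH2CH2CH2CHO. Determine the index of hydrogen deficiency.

1

Atom tally by fragment:
  CH3OCH2 → C:2 H:5 O:1
  CH2 → C:1 H:2
  CH2 → C:1 H:2
  CH2 → C:1 H:2
  CH2 → C:1 H:2
  CH2CHO → C:2 H:3 O:1
Element totals:
  C: 8
  H: 16
  O: 2
Molecular formula: C8H16O2.
DoU = (2C + 2 + N − H − X) / 2 = (2·8 + 2 + 0 − 16 − 0) / 2 = 1.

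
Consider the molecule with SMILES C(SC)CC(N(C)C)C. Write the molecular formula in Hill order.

Atom tally by fragment:
  CH3SCH2 → C:2 H:5 S:1
  CH2 → C:1 H:2
  CH(N(CH3)2) → C:3 H:7 N:1
  CH3 → C:1 H:3
Element totals:
  C: 7
  H: 17
  N: 1
  S: 1

C7H17NS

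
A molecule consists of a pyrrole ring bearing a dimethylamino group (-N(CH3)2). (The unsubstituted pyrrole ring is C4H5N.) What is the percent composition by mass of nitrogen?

25.43%

Atom tally by fragment:
  pyrrole ring core → C:4 H:5 N:1
  (− 1 ring H displaced by substituents)
  + N(CH3)2 → N:1 C:2 H:6
Element totals:
  C: 6
  H: 10
  N: 2
Molecular formula: C6H10N2.
Molar mass = 110.160 g/mol.
Mass from N: 2 × 14.007 = 28.014 g/mol.
%N = 28.014 / 110.160 × 100 = 25.43%.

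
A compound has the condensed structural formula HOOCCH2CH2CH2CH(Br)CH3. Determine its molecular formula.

Atom tally by fragment:
  HOOCCH2 → C:2 H:3 O:2
  CH2 → C:1 H:2
  CH2 → C:1 H:2
  CH(Br) → C:1 H:1 Br:1
  CH3 → C:1 H:3
Element totals:
  C: 6
  H: 11
  Br: 1
  O: 2

C6H11BrO2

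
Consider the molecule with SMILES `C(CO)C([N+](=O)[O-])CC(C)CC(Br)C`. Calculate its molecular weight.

Atom tally by fragment:
  HOCH2CH2 → C:2 H:5 O:1
  CH(NO2) → C:1 H:1 N:1 O:2
  CH2 → C:1 H:2
  CH(CH3) → C:2 H:4
  CH2 → C:1 H:2
  CH(Br) → C:1 H:1 Br:1
  CH3 → C:1 H:3
Element totals:
  C: 9
  H: 18
  Br: 1
  N: 1
  O: 3
Molecular formula: C9H18BrNO3.
  M = 9(12.011) + 18(1.008) + 79.904 + 14.007 + 3(15.999)
    = 108.099 + 18.144 + 79.904 + 14.007 + 47.997 = 268.151

268.15 g/mol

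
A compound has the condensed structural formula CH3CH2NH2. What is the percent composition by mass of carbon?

53.28%

Atom tally by fragment:
  CH3 → C:1 H:3
  CH2NH2 → C:1 H:4 N:1
Element totals:
  C: 2
  H: 7
  N: 1
Molecular formula: C2H7N.
Molar mass = 45.085 g/mol.
Mass from C: 2 × 12.011 = 24.022 g/mol.
%C = 24.022 / 45.085 × 100 = 53.28%.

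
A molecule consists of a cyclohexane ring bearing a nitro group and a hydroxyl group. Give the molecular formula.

Atom tally by fragment:
  cyclohexane ring core → C:6 H:12
  (− 2 ring H displaced by substituents)
  + NO2 → N:1 O:2
  + OH → O:1 H:1
Element totals:
  C: 6
  H: 11
  N: 1
  O: 3

C6H11NO3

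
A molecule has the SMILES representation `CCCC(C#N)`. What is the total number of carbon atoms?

Atom tally by fragment:
  CH3 → C:1 H:3
  CH2 → C:1 H:2
  CH2 → C:1 H:2
  CH2CN → C:2 H:2 N:1
Element totals:
  C: 5
  H: 9
  N: 1

5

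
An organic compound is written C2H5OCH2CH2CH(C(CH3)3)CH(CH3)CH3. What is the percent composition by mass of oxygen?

Element totals:
  C: 12
  H: 26
  O: 1
Molecular formula: C12H26O.
Molar mass = 186.339 g/mol.
Mass from O: 1 × 15.999 = 15.999 g/mol.
%O = 15.999 / 186.339 × 100 = 8.59%.

8.59%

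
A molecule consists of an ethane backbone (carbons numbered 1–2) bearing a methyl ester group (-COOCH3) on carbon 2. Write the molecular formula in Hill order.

C4H8O2

Atom tally by fragment:
  CH3 → C:1 H:3
  CH2COOCH3 → C:3 H:5 O:2
Element totals:
  C: 4
  H: 8
  O: 2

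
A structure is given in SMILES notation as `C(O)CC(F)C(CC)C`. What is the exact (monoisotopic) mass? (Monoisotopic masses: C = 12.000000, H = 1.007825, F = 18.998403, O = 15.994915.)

134.1107

Atom tally by fragment:
  HOCH2 → C:1 H:3 O:1
  CH2 → C:1 H:2
  CH(F) → C:1 H:1 F:1
  CH(C2H5) → C:3 H:6
  CH3 → C:1 H:3
Element totals:
  C: 7
  H: 15
  F: 1
  O: 1
Molecular formula: C7H15FO.
  M = 7(12.0) + 15(1.007825) + 18.998403 + 15.994915
    = 84.000000 + 15.117375 + 18.998403 + 15.994915 = 134.110693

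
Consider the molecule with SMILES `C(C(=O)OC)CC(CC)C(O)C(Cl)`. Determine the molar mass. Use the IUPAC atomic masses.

208.68 g/mol

Atom tally by fragment:
  CH3OOCCH2 → C:3 H:5 O:2
  CH2 → C:1 H:2
  CH(C2H5) → C:3 H:6
  CH(OH) → C:1 H:2 O:1
  CH2Cl → C:1 H:2 Cl:1
Element totals:
  C: 9
  H: 17
  Cl: 1
  O: 3
Molecular formula: C9H17ClO3.
  M = 9(12.011) + 17(1.008) + 35.45 + 3(15.999)
    = 108.099 + 17.136 + 35.450 + 47.997 = 208.682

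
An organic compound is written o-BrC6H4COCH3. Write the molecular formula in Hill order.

C8H7BrO

Atom tally by fragment:
  benzene ring core → C:6 H:6
  (− 2 ring H displaced by substituents)
  + Br → Br:1
  + COCH3 → C:2 H:3 O:1
Element totals:
  C: 8
  H: 7
  Br: 1
  O: 1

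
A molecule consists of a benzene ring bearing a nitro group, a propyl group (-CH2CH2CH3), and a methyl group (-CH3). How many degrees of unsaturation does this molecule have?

5

Atom tally by fragment:
  benzene ring core → C:6 H:6
  (− 3 ring H displaced by substituents)
  + NO2 → N:1 O:2
  + CH2CH2CH3 → C:3 H:7
  + CH3 → C:1 H:3
Element totals:
  C: 10
  H: 13
  N: 1
  O: 2
Molecular formula: C10H13NO2.
DoU = (2C + 2 + N − H − X) / 2 = (2·10 + 2 + 1 − 13 − 0) / 2 = 5.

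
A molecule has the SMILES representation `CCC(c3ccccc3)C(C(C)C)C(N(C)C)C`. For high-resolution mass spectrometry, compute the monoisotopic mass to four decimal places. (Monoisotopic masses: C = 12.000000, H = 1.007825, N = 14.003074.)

247.2300

Atom tally by fragment:
  CH3 → C:1 H:3
  CH2 → C:1 H:2
  CH(C6H5) → C:7 H:6
  CH(CH(CH3)2) → C:4 H:8
  CH(N(CH3)2) → C:3 H:7 N:1
  CH3 → C:1 H:3
Element totals:
  C: 17
  H: 29
  N: 1
Molecular formula: C17H29N.
  M = 17(12.0) + 29(1.007825) + 14.003074
    = 204.000000 + 29.226925 + 14.003074 = 247.229999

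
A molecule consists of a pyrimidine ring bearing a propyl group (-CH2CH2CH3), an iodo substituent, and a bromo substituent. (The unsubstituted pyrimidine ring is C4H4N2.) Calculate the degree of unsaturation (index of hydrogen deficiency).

Atom tally by fragment:
  pyrimidine ring core → C:4 H:4 N:2
  (− 3 ring H displaced by substituents)
  + CH2CH2CH3 → C:3 H:7
  + I → I:1
  + Br → Br:1
Element totals:
  C: 7
  H: 8
  Br: 1
  I: 1
  N: 2
Molecular formula: C7H8BrIN2.
DoU = (2C + 2 + N − H − X) / 2 = (2·7 + 2 + 2 − 8 − 2) / 2 = 4.

4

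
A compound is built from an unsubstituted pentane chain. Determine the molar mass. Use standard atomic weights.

Atom tally by fragment:
  CH3 → C:1 H:3
  CH2 → C:1 H:2
  CH2 → C:1 H:2
  CH2 → C:1 H:2
  CH3 → C:1 H:3
Element totals:
  C: 5
  H: 12
Molecular formula: C5H12.
  M = 5(12.011) + 12(1.008)
    = 60.055 + 12.096 = 72.151

72.15 g/mol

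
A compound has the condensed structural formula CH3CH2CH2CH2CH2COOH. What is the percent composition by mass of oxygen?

27.55%

Element totals:
  C: 6
  H: 12
  O: 2
Molecular formula: C6H12O2.
Molar mass = 116.160 g/mol.
Mass from O: 2 × 15.999 = 31.998 g/mol.
%O = 31.998 / 116.160 × 100 = 27.55%.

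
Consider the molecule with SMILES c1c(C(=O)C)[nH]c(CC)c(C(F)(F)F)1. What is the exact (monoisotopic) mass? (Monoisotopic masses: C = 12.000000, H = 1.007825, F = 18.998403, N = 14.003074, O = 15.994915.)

205.0714

Atom tally by fragment:
  pyrrole ring core → C:4 H:5 N:1
  (− 3 ring H displaced by substituents)
  + COCH3 → C:2 H:3 O:1
  + C2H5 → C:2 H:5
  + CF3 → C:1 F:3
Element totals:
  C: 9
  H: 10
  F: 3
  N: 1
  O: 1
Molecular formula: C9H10F3NO.
  M = 9(12.0) + 10(1.007825) + 3(18.998403) + 14.003074 + 15.994915
    = 108.000000 + 10.078250 + 56.995209 + 14.003074 + 15.994915 = 205.071448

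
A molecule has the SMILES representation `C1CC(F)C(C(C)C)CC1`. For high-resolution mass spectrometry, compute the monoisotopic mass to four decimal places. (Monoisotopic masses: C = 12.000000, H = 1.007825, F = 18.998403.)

144.1314

Atom tally by fragment:
  cyclohexane ring core → C:6 H:12
  (− 2 ring H displaced by substituents)
  + F → F:1
  + CH(CH3)2 → C:3 H:7
Element totals:
  C: 9
  H: 17
  F: 1
Molecular formula: C9H17F.
  M = 9(12.0) + 17(1.007825) + 18.998403
    = 108.000000 + 17.133025 + 18.998403 = 144.131428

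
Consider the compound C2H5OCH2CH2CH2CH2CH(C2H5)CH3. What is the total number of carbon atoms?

10

Atom tally by fragment:
  C2H5OCH2 → C:3 H:7 O:1
  CH2 → C:1 H:2
  CH2 → C:1 H:2
  CH2 → C:1 H:2
  CH(C2H5) → C:3 H:6
  CH3 → C:1 H:3
Element totals:
  C: 10
  H: 22
  O: 1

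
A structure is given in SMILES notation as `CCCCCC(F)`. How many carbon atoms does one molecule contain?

6

Atom tally by fragment:
  CH3 → C:1 H:3
  CH2 → C:1 H:2
  CH2 → C:1 H:2
  CH2 → C:1 H:2
  CH2 → C:1 H:2
  CH2F → C:1 H:2 F:1
Element totals:
  C: 6
  H: 13
  F: 1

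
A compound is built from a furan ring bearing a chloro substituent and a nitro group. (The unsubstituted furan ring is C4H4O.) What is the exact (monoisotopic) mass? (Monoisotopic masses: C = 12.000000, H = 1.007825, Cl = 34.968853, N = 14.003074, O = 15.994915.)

146.9723

Atom tally by fragment:
  furan ring core → C:4 H:4 O:1
  (− 2 ring H displaced by substituents)
  + Cl → Cl:1
  + NO2 → N:1 O:2
Element totals:
  C: 4
  H: 2
  Cl: 1
  N: 1
  O: 3
Molecular formula: C4H2ClNO3.
  M = 4(12.0) + 2(1.007825) + 34.968853 + 14.003074 + 3(15.994915)
    = 48.000000 + 2.015650 + 34.968853 + 14.003074 + 47.984745 = 146.972322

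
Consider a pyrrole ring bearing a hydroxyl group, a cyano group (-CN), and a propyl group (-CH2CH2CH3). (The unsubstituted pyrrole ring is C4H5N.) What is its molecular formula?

C8H10N2O

Atom tally by fragment:
  pyrrole ring core → C:4 H:5 N:1
  (− 3 ring H displaced by substituents)
  + OH → O:1 H:1
  + CN → C:1 N:1
  + CH2CH2CH3 → C:3 H:7
Element totals:
  C: 8
  H: 10
  N: 2
  O: 1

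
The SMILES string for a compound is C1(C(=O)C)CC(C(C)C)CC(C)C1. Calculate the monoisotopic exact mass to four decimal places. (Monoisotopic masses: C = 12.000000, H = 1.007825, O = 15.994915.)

Atom tally by fragment:
  cyclohexane ring core → C:6 H:12
  (− 3 ring H displaced by substituents)
  + COCH3 → C:2 H:3 O:1
  + CH(CH3)2 → C:3 H:7
  + CH3 → C:1 H:3
Element totals:
  C: 12
  H: 22
  O: 1
Molecular formula: C12H22O.
  M = 12(12.0) + 22(1.007825) + 15.994915
    = 144.000000 + 22.172150 + 15.994915 = 182.167065

182.1671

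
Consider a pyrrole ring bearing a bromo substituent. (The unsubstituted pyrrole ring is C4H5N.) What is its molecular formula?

C4H4BrN

Atom tally by fragment:
  pyrrole ring core → C:4 H:5 N:1
  (− 1 ring H displaced by substituents)
  + Br → Br:1
Element totals:
  C: 4
  H: 4
  Br: 1
  N: 1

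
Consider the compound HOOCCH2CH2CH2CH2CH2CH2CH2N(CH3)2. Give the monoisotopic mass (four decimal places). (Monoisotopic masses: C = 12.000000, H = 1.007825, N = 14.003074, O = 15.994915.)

187.1572

Element totals:
  C: 10
  H: 21
  N: 1
  O: 2
Molecular formula: C10H21NO2.
  M = 10(12.0) + 21(1.007825) + 14.003074 + 2(15.994915)
    = 120.000000 + 21.164325 + 14.003074 + 31.989830 = 187.157229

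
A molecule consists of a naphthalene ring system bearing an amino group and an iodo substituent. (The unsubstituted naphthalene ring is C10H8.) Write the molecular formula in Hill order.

Atom tally by fragment:
  naphthalene ring system core → C:10 H:8
  (− 2 ring H displaced by substituents)
  + NH2 → N:1 H:2
  + I → I:1
Element totals:
  C: 10
  H: 8
  I: 1
  N: 1

C10H8IN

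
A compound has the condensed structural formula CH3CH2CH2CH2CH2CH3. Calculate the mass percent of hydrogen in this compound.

16.38%

Atom tally by fragment:
  CH3 → C:1 H:3
  CH2 → C:1 H:2
  CH2 → C:1 H:2
  CH2 → C:1 H:2
  CH2 → C:1 H:2
  CH3 → C:1 H:3
Element totals:
  C: 6
  H: 14
Molecular formula: C6H14.
Molar mass = 86.178 g/mol.
Mass from H: 14 × 1.008 = 14.112 g/mol.
%H = 14.112 / 86.178 × 100 = 16.38%.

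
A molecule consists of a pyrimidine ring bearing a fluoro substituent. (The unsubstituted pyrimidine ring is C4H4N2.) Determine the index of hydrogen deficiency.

4

Atom tally by fragment:
  pyrimidine ring core → C:4 H:4 N:2
  (− 1 ring H displaced by substituents)
  + F → F:1
Element totals:
  C: 4
  H: 3
  F: 1
  N: 2
Molecular formula: C4H3FN2.
DoU = (2C + 2 + N − H − X) / 2 = (2·4 + 2 + 2 − 3 − 1) / 2 = 4.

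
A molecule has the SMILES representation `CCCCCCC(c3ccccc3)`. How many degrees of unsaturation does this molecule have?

4

Atom tally by fragment:
  CH3 → C:1 H:3
  CH2 → C:1 H:2
  CH2 → C:1 H:2
  CH2 → C:1 H:2
  CH2 → C:1 H:2
  CH2 → C:1 H:2
  CH2C6H5 → C:7 H:7
Element totals:
  C: 13
  H: 20
Molecular formula: C13H20.
DoU = (2C + 2 + N − H − X) / 2 = (2·13 + 2 + 0 − 20 − 0) / 2 = 4.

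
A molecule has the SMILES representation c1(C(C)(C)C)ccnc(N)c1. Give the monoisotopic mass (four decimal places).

Atom tally by fragment:
  pyridine ring core → C:5 H:5 N:1
  (− 2 ring H displaced by substituents)
  + C(CH3)3 → C:4 H:9
  + NH2 → N:1 H:2
Element totals:
  C: 9
  H: 14
  N: 2
Molecular formula: C9H14N2.
  M = 9(12.0) + 14(1.007825) + 2(14.003074)
    = 108.000000 + 14.109550 + 28.006148 = 150.115698

150.1157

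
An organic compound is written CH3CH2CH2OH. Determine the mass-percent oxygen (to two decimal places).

26.62%

Atom tally by fragment:
  CH3 → C:1 H:3
  CH2CH2OH → C:2 H:5 O:1
Element totals:
  C: 3
  H: 8
  O: 1
Molecular formula: C3H8O.
Molar mass = 60.096 g/mol.
Mass from O: 1 × 15.999 = 15.999 g/mol.
%O = 15.999 / 60.096 × 100 = 26.62%.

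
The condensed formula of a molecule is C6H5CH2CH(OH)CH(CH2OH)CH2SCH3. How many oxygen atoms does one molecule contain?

2

Atom tally by fragment:
  C6H5CH2 → C:7 H:7
  CH(OH) → C:1 H:2 O:1
  CH(CH2OH) → C:2 H:4 O:1
  CH2SCH3 → C:2 H:5 S:1
Element totals:
  C: 12
  H: 18
  O: 2
  S: 1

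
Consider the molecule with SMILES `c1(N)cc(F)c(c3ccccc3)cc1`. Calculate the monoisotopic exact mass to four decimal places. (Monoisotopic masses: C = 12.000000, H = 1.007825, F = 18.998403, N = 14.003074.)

Atom tally by fragment:
  benzene ring core → C:6 H:6
  (− 3 ring H displaced by substituents)
  + NH2 → N:1 H:2
  + F → F:1
  + C6H5 → C:6 H:5
Element totals:
  C: 12
  H: 10
  F: 1
  N: 1
Molecular formula: C12H10FN.
  M = 12(12.0) + 10(1.007825) + 18.998403 + 14.003074
    = 144.000000 + 10.078250 + 18.998403 + 14.003074 = 187.079727

187.0797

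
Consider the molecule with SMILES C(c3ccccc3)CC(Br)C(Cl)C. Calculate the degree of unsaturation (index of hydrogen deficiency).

4

Atom tally by fragment:
  C6H5CH2 → C:7 H:7
  CH2 → C:1 H:2
  CH(Br) → C:1 H:1 Br:1
  CH(Cl) → C:1 H:1 Cl:1
  CH3 → C:1 H:3
Element totals:
  C: 11
  H: 14
  Br: 1
  Cl: 1
Molecular formula: C11H14BrCl.
DoU = (2C + 2 + N − H − X) / 2 = (2·11 + 2 + 0 − 14 − 2) / 2 = 4.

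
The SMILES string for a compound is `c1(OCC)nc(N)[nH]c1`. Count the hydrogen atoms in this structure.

Atom tally by fragment:
  imidazole ring core → C:3 H:4 N:2
  (− 2 ring H displaced by substituents)
  + OC2H5 → C:2 H:5 O:1
  + NH2 → N:1 H:2
Element totals:
  C: 5
  H: 9
  N: 3
  O: 1

9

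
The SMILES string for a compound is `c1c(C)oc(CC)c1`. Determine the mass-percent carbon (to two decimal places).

76.33%

Atom tally by fragment:
  furan ring core → C:4 H:4 O:1
  (− 2 ring H displaced by substituents)
  + CH3 → C:1 H:3
  + C2H5 → C:2 H:5
Element totals:
  C: 7
  H: 10
  O: 1
Molecular formula: C7H10O.
Molar mass = 110.156 g/mol.
Mass from C: 7 × 12.011 = 84.077 g/mol.
%C = 84.077 / 110.156 × 100 = 76.33%.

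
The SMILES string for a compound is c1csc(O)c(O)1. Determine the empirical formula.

C4H4O2S

Atom tally by fragment:
  thiophene ring core → C:4 H:4 S:1
  (− 2 ring H displaced by substituents)
  + OH → O:1 H:1
  + OH → O:1 H:1
Element totals:
  C: 4
  H: 4
  O: 2
  S: 1
Molecular formula: C4H4O2S.
gcd of subscripts (4, 4, 2, 1) = 1, so the empirical formula equals the molecular formula.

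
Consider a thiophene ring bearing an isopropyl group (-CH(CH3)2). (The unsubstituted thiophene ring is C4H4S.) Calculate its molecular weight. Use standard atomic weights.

Atom tally by fragment:
  thiophene ring core → C:4 H:4 S:1
  (− 1 ring H displaced by substituents)
  + CH(CH3)2 → C:3 H:7
Element totals:
  C: 7
  H: 10
  S: 1
Molecular formula: C7H10S.
  M = 7(12.011) + 10(1.008) + 32.06
    = 84.077 + 10.080 + 32.060 = 126.217

126.22 g/mol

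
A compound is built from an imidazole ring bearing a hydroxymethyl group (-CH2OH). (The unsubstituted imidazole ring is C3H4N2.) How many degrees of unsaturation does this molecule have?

Atom tally by fragment:
  imidazole ring core → C:3 H:4 N:2
  (− 1 ring H displaced by substituents)
  + CH2OH → C:1 H:3 O:1
Element totals:
  C: 4
  H: 6
  N: 2
  O: 1
Molecular formula: C4H6N2O.
DoU = (2C + 2 + N − H − X) / 2 = (2·4 + 2 + 2 − 6 − 0) / 2 = 3.

3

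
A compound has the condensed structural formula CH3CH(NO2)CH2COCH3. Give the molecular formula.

Element totals:
  C: 5
  H: 9
  N: 1
  O: 3

C5H9NO3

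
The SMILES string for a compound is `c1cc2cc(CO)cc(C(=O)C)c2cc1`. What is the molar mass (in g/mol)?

200.24 g/mol

Atom tally by fragment:
  naphthalene ring system core → C:10 H:8
  (− 2 ring H displaced by substituents)
  + CH2OH → C:1 H:3 O:1
  + COCH3 → C:2 H:3 O:1
Element totals:
  C: 13
  H: 12
  O: 2
Molecular formula: C13H12O2.
  M = 13(12.011) + 12(1.008) + 2(15.999)
    = 156.143 + 12.096 + 31.998 = 200.237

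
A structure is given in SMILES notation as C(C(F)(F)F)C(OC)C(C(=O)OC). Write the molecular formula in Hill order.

C7H11F3O3

Atom tally by fragment:
  F3CCH2 → C:2 H:2 F:3
  CH(OCH3) → C:2 H:4 O:1
  CH2COOCH3 → C:3 H:5 O:2
Element totals:
  C: 7
  H: 11
  F: 3
  O: 3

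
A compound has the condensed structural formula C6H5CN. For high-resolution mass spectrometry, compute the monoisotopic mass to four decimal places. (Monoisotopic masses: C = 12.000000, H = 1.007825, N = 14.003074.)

Element totals:
  C: 7
  H: 5
  N: 1
Molecular formula: C7H5N.
  M = 7(12.0) + 5(1.007825) + 14.003074
    = 84.000000 + 5.039125 + 14.003074 = 103.042199

103.0422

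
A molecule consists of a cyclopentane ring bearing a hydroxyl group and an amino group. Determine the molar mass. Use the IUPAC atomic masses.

Atom tally by fragment:
  cyclopentane ring core → C:5 H:10
  (− 2 ring H displaced by substituents)
  + OH → O:1 H:1
  + NH2 → N:1 H:2
Element totals:
  C: 5
  H: 11
  N: 1
  O: 1
Molecular formula: C5H11NO.
  M = 5(12.011) + 11(1.008) + 14.007 + 15.999
    = 60.055 + 11.088 + 14.007 + 15.999 = 101.149

101.15 g/mol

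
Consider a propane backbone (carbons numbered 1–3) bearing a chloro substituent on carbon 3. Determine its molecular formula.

Atom tally by fragment:
  CH3 → C:1 H:3
  CH2 → C:1 H:2
  CH2Cl → C:1 H:2 Cl:1
Element totals:
  C: 3
  H: 7
  Cl: 1

C3H7Cl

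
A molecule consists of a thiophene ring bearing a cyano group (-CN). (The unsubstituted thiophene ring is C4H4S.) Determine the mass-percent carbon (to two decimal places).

55.02%

Atom tally by fragment:
  thiophene ring core → C:4 H:4 S:1
  (− 1 ring H displaced by substituents)
  + CN → C:1 N:1
Element totals:
  C: 5
  H: 3
  N: 1
  S: 1
Molecular formula: C5H3NS.
Molar mass = 109.146 g/mol.
Mass from C: 5 × 12.011 = 60.055 g/mol.
%C = 60.055 / 109.146 × 100 = 55.02%.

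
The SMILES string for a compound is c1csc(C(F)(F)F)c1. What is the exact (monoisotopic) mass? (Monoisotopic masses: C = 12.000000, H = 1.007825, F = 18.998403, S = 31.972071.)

Atom tally by fragment:
  thiophene ring core → C:4 H:4 S:1
  (− 1 ring H displaced by substituents)
  + CF3 → C:1 F:3
Element totals:
  C: 5
  H: 3
  F: 3
  S: 1
Molecular formula: C5H3F3S.
  M = 5(12.0) + 3(1.007825) + 3(18.998403) + 31.972071
    = 60.000000 + 3.023475 + 56.995209 + 31.972071 = 151.990755

151.9908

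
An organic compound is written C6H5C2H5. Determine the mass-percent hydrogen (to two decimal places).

Element totals:
  C: 8
  H: 10
Molecular formula: C8H10.
Molar mass = 106.168 g/mol.
Mass from H: 10 × 1.008 = 10.080 g/mol.
%H = 10.080 / 106.168 × 100 = 9.49%.

9.49%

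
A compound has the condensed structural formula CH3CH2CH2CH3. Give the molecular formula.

C4H10

Element totals:
  C: 4
  H: 10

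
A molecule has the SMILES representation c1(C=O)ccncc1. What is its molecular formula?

C6H5NO

Atom tally by fragment:
  pyridine ring core → C:5 H:5 N:1
  (− 1 ring H displaced by substituents)
  + CHO → C:1 H:1 O:1
Element totals:
  C: 6
  H: 5
  N: 1
  O: 1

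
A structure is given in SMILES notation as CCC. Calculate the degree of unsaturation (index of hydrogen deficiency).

Atom tally by fragment:
  CH3 → C:1 H:3
  CH2 → C:1 H:2
  CH3 → C:1 H:3
Element totals:
  C: 3
  H: 8
Molecular formula: C3H8.
DoU = (2C + 2 + N − H − X) / 2 = (2·3 + 2 + 0 − 8 − 0) / 2 = 0.

0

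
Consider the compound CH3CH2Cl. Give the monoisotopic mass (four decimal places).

Element totals:
  C: 2
  H: 5
  Cl: 1
Molecular formula: C2H5Cl.
  M = 2(12.0) + 5(1.007825) + 34.968853
    = 24.000000 + 5.039125 + 34.968853 = 64.007978

64.0080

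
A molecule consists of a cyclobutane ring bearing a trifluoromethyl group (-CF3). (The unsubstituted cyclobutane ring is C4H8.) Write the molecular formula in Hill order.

C5H7F3

Atom tally by fragment:
  cyclobutane ring core → C:4 H:8
  (− 1 ring H displaced by substituents)
  + CF3 → C:1 F:3
Element totals:
  C: 5
  H: 7
  F: 3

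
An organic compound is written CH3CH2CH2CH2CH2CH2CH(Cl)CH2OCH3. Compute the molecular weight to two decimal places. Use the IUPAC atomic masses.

Element totals:
  C: 9
  H: 19
  Cl: 1
  O: 1
Molecular formula: C9H19ClO.
  M = 9(12.011) + 19(1.008) + 35.45 + 15.999
    = 108.099 + 19.152 + 35.450 + 15.999 = 178.700

178.70 g/mol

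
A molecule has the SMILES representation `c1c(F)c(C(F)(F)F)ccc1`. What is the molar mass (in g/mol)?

164.10 g/mol

Atom tally by fragment:
  benzene ring core → C:6 H:6
  (− 2 ring H displaced by substituents)
  + F → F:1
  + CF3 → C:1 F:3
Element totals:
  C: 7
  H: 4
  F: 4
Molecular formula: C7H4F4.
  M = 7(12.011) + 4(1.008) + 4(18.998)
    = 84.077 + 4.032 + 75.992 = 164.101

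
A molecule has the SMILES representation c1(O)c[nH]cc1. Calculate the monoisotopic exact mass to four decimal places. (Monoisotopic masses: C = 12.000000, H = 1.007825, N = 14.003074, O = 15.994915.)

Atom tally by fragment:
  pyrrole ring core → C:4 H:5 N:1
  (− 1 ring H displaced by substituents)
  + OH → O:1 H:1
Element totals:
  C: 4
  H: 5
  N: 1
  O: 1
Molecular formula: C4H5NO.
  M = 4(12.0) + 5(1.007825) + 14.003074 + 15.994915
    = 48.000000 + 5.039125 + 14.003074 + 15.994915 = 83.037114

83.0371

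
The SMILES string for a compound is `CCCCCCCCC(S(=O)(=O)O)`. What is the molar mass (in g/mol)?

208.32 g/mol

Atom tally by fragment:
  CH3 → C:1 H:3
  CH2 → C:1 H:2
  CH2 → C:1 H:2
  CH2 → C:1 H:2
  CH2 → C:1 H:2
  CH2 → C:1 H:2
  CH2 → C:1 H:2
  CH2 → C:1 H:2
  CH2SO3H → C:1 H:3 S:1 O:3
Element totals:
  C: 9
  H: 20
  O: 3
  S: 1
Molecular formula: C9H20O3S.
  M = 9(12.011) + 20(1.008) + 3(15.999) + 32.06
    = 108.099 + 20.160 + 47.997 + 32.060 = 208.316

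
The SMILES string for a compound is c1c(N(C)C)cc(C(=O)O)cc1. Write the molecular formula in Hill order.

Atom tally by fragment:
  benzene ring core → C:6 H:6
  (− 2 ring H displaced by substituents)
  + N(CH3)2 → N:1 C:2 H:6
  + COOH → C:1 H:1 O:2
Element totals:
  C: 9
  H: 11
  N: 1
  O: 2

C9H11NO2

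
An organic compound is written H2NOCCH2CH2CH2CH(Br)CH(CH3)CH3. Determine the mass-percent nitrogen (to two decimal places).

Atom tally by fragment:
  H2NOCCH2 → C:2 H:4 O:1 N:1
  CH2 → C:1 H:2
  CH2 → C:1 H:2
  CH(Br) → C:1 H:1 Br:1
  CH(CH3) → C:2 H:4
  CH3 → C:1 H:3
Element totals:
  C: 8
  H: 16
  Br: 1
  N: 1
  O: 1
Molecular formula: C8H16BrNO.
Molar mass = 222.126 g/mol.
Mass from N: 1 × 14.007 = 14.007 g/mol.
%N = 14.007 / 222.126 × 100 = 6.31%.

6.31%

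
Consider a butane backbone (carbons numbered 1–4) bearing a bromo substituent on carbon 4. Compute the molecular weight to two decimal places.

137.02 g/mol

Atom tally by fragment:
  CH3 → C:1 H:3
  CH2 → C:1 H:2
  CH2 → C:1 H:2
  CH2Br → C:1 H:2 Br:1
Element totals:
  C: 4
  H: 9
  Br: 1
Molecular formula: C4H9Br.
  M = 4(12.011) + 9(1.008) + 79.904
    = 48.044 + 9.072 + 79.904 = 137.020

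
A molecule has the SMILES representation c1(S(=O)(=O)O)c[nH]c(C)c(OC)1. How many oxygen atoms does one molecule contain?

Atom tally by fragment:
  pyrrole ring core → C:4 H:5 N:1
  (− 3 ring H displaced by substituents)
  + SO3H → S:1 O:3 H:1
  + CH3 → C:1 H:3
  + OCH3 → C:1 H:3 O:1
Element totals:
  C: 6
  H: 9
  N: 1
  O: 4
  S: 1

4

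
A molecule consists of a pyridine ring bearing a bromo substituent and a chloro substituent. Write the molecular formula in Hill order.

Atom tally by fragment:
  pyridine ring core → C:5 H:5 N:1
  (− 2 ring H displaced by substituents)
  + Br → Br:1
  + Cl → Cl:1
Element totals:
  C: 5
  H: 3
  Br: 1
  Cl: 1
  N: 1

C5H3BrClN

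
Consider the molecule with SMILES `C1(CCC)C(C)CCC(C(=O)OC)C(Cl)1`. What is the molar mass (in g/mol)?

Atom tally by fragment:
  cyclohexane ring core → C:6 H:12
  (− 4 ring H displaced by substituents)
  + CH2CH2CH3 → C:3 H:7
  + CH3 → C:1 H:3
  + COOCH3 → C:2 H:3 O:2
  + Cl → Cl:1
Element totals:
  C: 12
  H: 21
  Cl: 1
  O: 2
Molecular formula: C12H21ClO2.
  M = 12(12.011) + 21(1.008) + 35.45 + 2(15.999)
    = 144.132 + 21.168 + 35.450 + 31.998 = 232.748

232.75 g/mol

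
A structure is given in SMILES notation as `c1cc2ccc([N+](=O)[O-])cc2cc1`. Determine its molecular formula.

C10H7NO2

Atom tally by fragment:
  naphthalene ring system core → C:10 H:8
  (− 1 ring H displaced by substituents)
  + NO2 → N:1 O:2
Element totals:
  C: 10
  H: 7
  N: 1
  O: 2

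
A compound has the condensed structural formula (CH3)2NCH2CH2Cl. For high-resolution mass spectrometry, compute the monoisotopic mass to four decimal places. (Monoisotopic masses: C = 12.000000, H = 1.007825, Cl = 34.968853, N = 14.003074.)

107.0502

Atom tally by fragment:
  (CH3)2NCH2 → C:3 H:8 N:1
  CH2Cl → C:1 H:2 Cl:1
Element totals:
  C: 4
  H: 10
  Cl: 1
  N: 1
Molecular formula: C4H10ClN.
  M = 4(12.0) + 10(1.007825) + 34.968853 + 14.003074
    = 48.000000 + 10.078250 + 34.968853 + 14.003074 = 107.050177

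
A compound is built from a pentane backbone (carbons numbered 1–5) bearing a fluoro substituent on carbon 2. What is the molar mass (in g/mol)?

Atom tally by fragment:
  CH3 → C:1 H:3
  CH(F) → C:1 H:1 F:1
  CH2 → C:1 H:2
  CH2 → C:1 H:2
  CH3 → C:1 H:3
Element totals:
  C: 5
  H: 11
  F: 1
Molecular formula: C5H11F.
  M = 5(12.011) + 11(1.008) + 18.998
    = 60.055 + 11.088 + 18.998 = 90.141

90.14 g/mol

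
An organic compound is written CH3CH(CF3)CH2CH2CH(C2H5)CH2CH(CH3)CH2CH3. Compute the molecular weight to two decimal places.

238.34 g/mol

Atom tally by fragment:
  CH3 → C:1 H:3
  CH(CF3) → C:2 H:1 F:3
  CH2 → C:1 H:2
  CH2 → C:1 H:2
  CH(C2H5) → C:3 H:6
  CH2 → C:1 H:2
  CH(CH3) → C:2 H:4
  CH2 → C:1 H:2
  CH3 → C:1 H:3
Element totals:
  C: 13
  H: 25
  F: 3
Molecular formula: C13H25F3.
  M = 13(12.011) + 25(1.008) + 3(18.998)
    = 156.143 + 25.200 + 56.994 = 238.337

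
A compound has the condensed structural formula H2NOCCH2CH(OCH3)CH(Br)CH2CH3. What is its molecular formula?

C7H14BrNO2

Element totals:
  C: 7
  H: 14
  Br: 1
  N: 1
  O: 2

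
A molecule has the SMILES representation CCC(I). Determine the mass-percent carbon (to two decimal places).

21.20%

Atom tally by fragment:
  CH3 → C:1 H:3
  CH2 → C:1 H:2
  CH2I → C:1 H:2 I:1
Element totals:
  C: 3
  H: 7
  I: 1
Molecular formula: C3H7I.
Molar mass = 169.993 g/mol.
Mass from C: 3 × 12.011 = 36.033 g/mol.
%C = 36.033 / 169.993 × 100 = 21.20%.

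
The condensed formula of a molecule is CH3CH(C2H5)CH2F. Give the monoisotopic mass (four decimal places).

90.0845

Element totals:
  C: 5
  H: 11
  F: 1
Molecular formula: C5H11F.
  M = 5(12.0) + 11(1.007825) + 18.998403
    = 60.000000 + 11.086075 + 18.998403 = 90.084478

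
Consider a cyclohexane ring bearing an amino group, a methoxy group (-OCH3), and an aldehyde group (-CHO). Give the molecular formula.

C8H15NO2

Atom tally by fragment:
  cyclohexane ring core → C:6 H:12
  (− 3 ring H displaced by substituents)
  + NH2 → N:1 H:2
  + OCH3 → C:1 H:3 O:1
  + CHO → C:1 H:1 O:1
Element totals:
  C: 8
  H: 15
  N: 1
  O: 2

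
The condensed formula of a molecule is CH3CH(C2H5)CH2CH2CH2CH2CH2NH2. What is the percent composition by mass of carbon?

75.45%

Atom tally by fragment:
  CH3 → C:1 H:3
  CH(C2H5) → C:3 H:6
  CH2 → C:1 H:2
  CH2 → C:1 H:2
  CH2 → C:1 H:2
  CH2 → C:1 H:2
  CH2NH2 → C:1 H:4 N:1
Element totals:
  C: 9
  H: 21
  N: 1
Molecular formula: C9H21N.
Molar mass = 143.274 g/mol.
Mass from C: 9 × 12.011 = 108.099 g/mol.
%C = 108.099 / 143.274 × 100 = 75.45%.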